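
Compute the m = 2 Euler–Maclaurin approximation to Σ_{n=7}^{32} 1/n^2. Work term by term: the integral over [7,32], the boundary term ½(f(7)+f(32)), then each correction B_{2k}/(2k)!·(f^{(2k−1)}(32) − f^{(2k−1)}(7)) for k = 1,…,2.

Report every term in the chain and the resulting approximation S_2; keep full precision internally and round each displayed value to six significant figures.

Integral: ∫_7^32 1/x^2 dx = 0.111607.
½[f(7) + f(32)] = ½[0.0204082 + 0.000976562] = 0.0106924.
So far: 0.122300.
Order-1 term: 1/12 · (-6.10352e-05 − (-0.00583090)) = 0.000480822.
Partial sum through k=1: 0.122780.
Order-2 term: −1/720 · (-7.15256e-07 − (-0.00142798)) = -1.98231e-06.

S_2 ≈ 0.122778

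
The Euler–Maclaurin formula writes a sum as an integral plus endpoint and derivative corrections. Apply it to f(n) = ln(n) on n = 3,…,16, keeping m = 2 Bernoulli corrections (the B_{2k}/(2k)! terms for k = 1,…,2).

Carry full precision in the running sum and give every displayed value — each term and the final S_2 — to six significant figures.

S_2 ≈ 29.9787

The integral term ∫_3^16 ln(x) dx = 28.0656.
Endpoint term: (f(3) + f(16))/2 = (1.09861 + 2.77259)/2 = 1.93560.
So far: 30.0012.
Order-1 term: 1/12 · (0.0625000 − 0.333333) = -0.0225694.
After k=1: 29.9786.
Order-2 term: −1/720 · (0.000488281 − 0.0740741) = 0.000102202.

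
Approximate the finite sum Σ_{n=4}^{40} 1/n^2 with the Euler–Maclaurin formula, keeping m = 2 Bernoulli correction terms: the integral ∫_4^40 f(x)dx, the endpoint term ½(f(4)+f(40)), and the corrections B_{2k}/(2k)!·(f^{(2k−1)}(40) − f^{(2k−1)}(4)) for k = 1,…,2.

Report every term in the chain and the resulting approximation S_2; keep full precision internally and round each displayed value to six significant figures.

S_2 ≈ 0.259132

Integral: ∫_4^40 1/x^2 dx = 0.225000.
Boundary: ½(f(4) + f(40)) = ½(0.0625000 + 0.000625000) = 0.0315625.
Running total after boundary: 0.256563.
k=1: B_{2}/(2)! × [f^{(1)}(40) − f^{(1)}(4)] = 1/12 × (-3.12500e-05 − (-0.0312500)) = 0.00260156.
Running total after k=1: 0.259164.
k=2: B_{4}/(4)! × [f^{(3)}(40) − f^{(3)}(4)] = −1/720 × (-2.34375e-07 − (-0.0234375)) = -3.25518e-05.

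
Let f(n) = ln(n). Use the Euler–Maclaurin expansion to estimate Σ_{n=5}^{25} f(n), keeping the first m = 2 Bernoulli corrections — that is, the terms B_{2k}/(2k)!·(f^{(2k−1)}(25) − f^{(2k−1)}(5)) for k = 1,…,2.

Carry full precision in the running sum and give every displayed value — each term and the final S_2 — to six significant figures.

S_2 ≈ 54.8256

∫_5^25 ln(x) dx evaluates to 52.4247.
Endpoint term: (f(5) + f(25))/2 = (1.60944 + 3.21888)/2 = 2.41416.
So far: 54.8389.
Correction k=1: B_{2}/2! · (f^{(1)}(25) − f^{(1)}(5)) = 1/12 · (0.0400000 − 0.200000) = -0.0133333.
Running total after k=1: 54.8255.
Correction k=2: B_{4}/4! · (f^{(3)}(25) − f^{(3)}(5)) = −1/720 · (0.000128000 − 0.0160000) = 2.20444e-05.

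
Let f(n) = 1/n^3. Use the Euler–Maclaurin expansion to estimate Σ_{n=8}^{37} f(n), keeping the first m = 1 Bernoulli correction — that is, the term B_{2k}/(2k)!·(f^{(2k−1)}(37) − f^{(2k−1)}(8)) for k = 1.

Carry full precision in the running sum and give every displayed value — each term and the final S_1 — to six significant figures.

S_1 ≈ 0.00849461

The integral term ∫_8^37 1/x^3 dx = 0.00744727.
Endpoint term: (f(8) + f(37))/2 = (0.00195312 + 1.97422e-05)/2 = 0.000986434.
Running total after boundary: 0.00843370.
k=1: B_{2}/(2)! × [f^{(1)}(37) − f^{(1)}(8)] = 1/12 × (-1.60072e-06 − (-0.000732422)) = 6.09018e-05.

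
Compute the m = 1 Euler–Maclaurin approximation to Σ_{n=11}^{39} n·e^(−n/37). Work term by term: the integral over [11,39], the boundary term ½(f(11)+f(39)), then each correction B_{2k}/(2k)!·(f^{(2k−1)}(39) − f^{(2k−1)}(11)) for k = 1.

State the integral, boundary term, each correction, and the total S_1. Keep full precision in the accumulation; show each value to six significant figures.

S_1 ≈ 350.047

The integral term ∫_11^39 x·e^(−x/37) dx = 339.210.
½[f(11) + f(39)] = ½[8.17105 + 13.5924] = 10.8817.
Running total after boundary: 350.092.
Correction k=1: B_{2}/2! · (f^{(1)}(39) − f^{(1)}(11)) = 1/12 · (-0.0188390 − 0.521984) = -0.0450686.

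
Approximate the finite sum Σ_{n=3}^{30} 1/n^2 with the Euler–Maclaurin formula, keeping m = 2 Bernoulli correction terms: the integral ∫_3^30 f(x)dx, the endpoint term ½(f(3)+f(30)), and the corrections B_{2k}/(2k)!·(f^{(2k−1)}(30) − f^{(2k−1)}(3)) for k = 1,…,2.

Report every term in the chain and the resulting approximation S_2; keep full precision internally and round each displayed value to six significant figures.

S_2 ≈ 0.362141

∫_3^30 1/x^2 dx evaluates to 0.300000.
Endpoint term: (f(3) + f(30))/2 = (0.111111 + 0.00111111)/2 = 0.0561111.
So far: 0.356111.
k=1: B_{2}/(2)! × [f^{(1)}(30) − f^{(1)}(3)] = 1/12 × (-7.40741e-05 − (-0.0740741)) = 0.00616667.
Running total after k=1: 0.362278.
k=2: B_{4}/(4)! × [f^{(3)}(30) − f^{(3)}(3)] = −1/720 × (-9.87654e-07 − (-0.0987654)) = -0.000137173.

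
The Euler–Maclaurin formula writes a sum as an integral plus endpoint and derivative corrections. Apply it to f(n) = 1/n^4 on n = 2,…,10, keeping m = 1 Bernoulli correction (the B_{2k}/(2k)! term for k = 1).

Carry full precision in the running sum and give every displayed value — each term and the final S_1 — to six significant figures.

S_1 ≈ 0.0830467

The integral term ∫_2^10 1/x^4 dx = 0.0413333.
Boundary: ½(f(2) + f(10)) = ½(0.0625000 + 0.000100000) = 0.0313000.
So far: 0.0726333.
Order-1 term: 1/12 · (-4.00000e-05 − (-0.125000)) = 0.0104133.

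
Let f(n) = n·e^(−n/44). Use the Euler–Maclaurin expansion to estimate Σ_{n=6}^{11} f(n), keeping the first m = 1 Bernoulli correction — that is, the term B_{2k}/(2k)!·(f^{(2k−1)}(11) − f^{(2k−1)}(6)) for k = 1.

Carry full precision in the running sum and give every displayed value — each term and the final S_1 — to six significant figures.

∫_6^11 x·e^(−x/44) dx evaluates to 34.8577.
Endpoint term: (f(6) + f(11))/2 = (5.23515 + 8.56681)/2 = 6.90098.
Integral + boundary = 41.7587.
Order-1 term: 1/12 · (0.584101 − 0.753545) = -0.0141203.

S_1 ≈ 41.7446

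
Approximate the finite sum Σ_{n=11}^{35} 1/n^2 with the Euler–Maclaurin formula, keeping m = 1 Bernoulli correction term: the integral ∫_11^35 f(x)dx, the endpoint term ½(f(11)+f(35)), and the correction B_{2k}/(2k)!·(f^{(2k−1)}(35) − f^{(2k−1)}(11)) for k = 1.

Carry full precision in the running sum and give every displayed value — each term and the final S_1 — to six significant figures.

Integral: ∫_11^35 1/x^2 dx = 0.0623377.
Boundary: ½(f(11) + f(35)) = ½(0.00826446 + 0.000816327) = 0.00454039.
Integral + boundary = 0.0668781.
k=1: B_{2}/(2)! × [f^{(1)}(35) − f^{(1)}(11)] = 1/12 × (-4.66472e-05 − (-0.00150263)) = 0.000121332.

S_1 ≈ 0.0669994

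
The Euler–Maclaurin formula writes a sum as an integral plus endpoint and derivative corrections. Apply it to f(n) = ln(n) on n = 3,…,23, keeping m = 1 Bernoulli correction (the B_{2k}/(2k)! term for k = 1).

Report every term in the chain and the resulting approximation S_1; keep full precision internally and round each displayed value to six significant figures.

∫_3^23 ln(x) dx evaluates to 48.8205.
½[f(3) + f(23)] = ½[1.09861 + 3.13549] = 2.11705.
Integral + boundary = 50.9376.
k=1: B_{2}/(2)! × [f^{(1)}(23) − f^{(1)}(3)] = 1/12 × (0.0434783 − 0.333333) = -0.0241546.

S_1 ≈ 50.9134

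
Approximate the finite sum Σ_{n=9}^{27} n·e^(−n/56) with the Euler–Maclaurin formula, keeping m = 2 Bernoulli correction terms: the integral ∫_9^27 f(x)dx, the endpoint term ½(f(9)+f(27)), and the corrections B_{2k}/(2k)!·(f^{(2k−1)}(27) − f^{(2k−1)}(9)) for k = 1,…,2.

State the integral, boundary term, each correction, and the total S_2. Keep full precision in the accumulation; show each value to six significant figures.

S_2 ≈ 241.775

∫_9^27 x·e^(−x/56) dx evaluates to 229.640.
Boundary: ½(f(9) + f(27)) = ½(7.66382 + 16.6714) = 12.1676.
Running total after boundary: 241.807.
Order-1 term: 1/12 · (0.319755 − 0.714681) = -0.0329105.
After k=1: 241.775.
Order-2 term: −1/720 · (0.000495750 − 0.000770967) = 3.82245e-07.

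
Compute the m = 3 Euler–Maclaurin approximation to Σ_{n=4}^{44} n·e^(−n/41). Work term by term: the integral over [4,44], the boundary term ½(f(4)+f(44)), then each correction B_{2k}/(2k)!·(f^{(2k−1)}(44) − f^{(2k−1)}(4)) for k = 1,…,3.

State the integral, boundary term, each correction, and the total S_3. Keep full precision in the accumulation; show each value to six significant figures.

S_3 ≈ 491.167

Integral: ∫_4^44 x·e^(−x/41) dx = 481.901.
½[f(4) + f(44)] = ½[3.62819 + 15.0446] = 9.33639.
Integral + boundary = 491.238.
k=1: B_{2}/(2)! × [f^{(1)}(44) − f^{(1)}(4)] = 1/12 × (-0.0250187 − 0.818555) = -0.0702978.
Running total after k=1: 491.167.
k=2: B_{4}/(4)! × [f^{(3)}(44) − f^{(3)}(4)] = −1/720 × (0.000391925 − 0.00156612) = 1.63083e-06.
Running total after k=2: 491.167.
k=3: B_{6}/(6)! × [f^{(5)}(44) − f^{(5)}(4)] = 1/30240 × (4.75154e-07 − 1.57364e-06) = -3.63257e-11.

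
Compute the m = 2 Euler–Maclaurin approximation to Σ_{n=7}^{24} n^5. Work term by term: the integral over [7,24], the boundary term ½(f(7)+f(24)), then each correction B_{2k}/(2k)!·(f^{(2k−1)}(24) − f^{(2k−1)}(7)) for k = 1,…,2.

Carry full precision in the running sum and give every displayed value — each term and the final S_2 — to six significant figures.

S_2 ≈ 3.59578e+07

The integral term ∫_7^24 x^5 dx = 3.18309e+07.
½[f(7) + f(24)] = ½[16807.0 + 7.96262e+06] = 3.98972e+06.
Integral + boundary = 3.58206e+07.
k=1: B_{2}/(2)! × [f^{(1)}(24) − f^{(1)}(7)] = 1/12 × (1.65888e+06 − 12005.0) = 137240.
Partial sum through k=1: 3.59578e+07.
k=2: B_{4}/(4)! × [f^{(3)}(24) − f^{(3)}(7)] = −1/720 × (34560.0 − 2940.00) = -43.9167.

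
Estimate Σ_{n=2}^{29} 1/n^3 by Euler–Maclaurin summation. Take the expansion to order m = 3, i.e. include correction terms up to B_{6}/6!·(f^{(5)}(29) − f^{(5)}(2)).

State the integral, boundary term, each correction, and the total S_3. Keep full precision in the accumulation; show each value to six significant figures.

Integral: ∫_2^29 1/x^3 dx = 0.124405.
Endpoint term: (f(2) + f(29))/2 = (0.125000 + 4.10021e-05)/2 = 0.0625205.
Running total after boundary: 0.186926.
Order-1 term: 1/12 · (-4.24160e-06 − (-0.187500)) = 0.0156246.
Partial sum through k=1: 0.202551.
Order-2 term: −1/720 · (-1.00870e-07 − (-0.937500)) = -0.00130208.
Partial sum through k=2: 0.201249.
Order-3 term: 1/30240 · (-5.03752e-09 − (-9.84375)) = 0.000325521.

S_3 ≈ 0.201574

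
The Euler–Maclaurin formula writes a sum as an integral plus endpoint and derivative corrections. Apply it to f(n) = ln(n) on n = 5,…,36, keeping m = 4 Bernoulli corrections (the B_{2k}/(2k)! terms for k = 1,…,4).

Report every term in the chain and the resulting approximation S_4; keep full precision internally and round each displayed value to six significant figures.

S_4 ≈ 92.5416

Integral: ∫_5^36 ln(x) dx = 89.9595.
½[f(5) + f(36)] = ½[1.60944 + 3.58352] = 2.59648.
Integral + boundary = 92.5560.
Order-1 term: 1/12 · (0.0277778 − 0.200000) = -0.0143519.
Running total after k=1: 92.5416.
Order-2 term: −1/720 · (4.28669e-05 − 0.0160000) = 2.21627e-05.
Running total after k=2: 92.5416.
Order-3 term: 1/30240 · (3.96916e-07 − 0.00768000) = -2.53955e-07.
Running total after k=3: 92.5416.
Order-4 term: −1/1209600 · (9.18787e-09 − 0.00921600) = 7.61904e-09.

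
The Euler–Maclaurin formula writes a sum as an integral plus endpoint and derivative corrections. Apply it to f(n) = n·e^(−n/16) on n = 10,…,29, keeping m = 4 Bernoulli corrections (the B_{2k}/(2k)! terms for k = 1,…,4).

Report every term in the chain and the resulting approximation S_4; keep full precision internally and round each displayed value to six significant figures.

Integral: ∫_10^29 x·e^(−x/16) dx = 105.132.
Boundary: ½(f(10) + f(29)) = ½(5.35261 + 4.73412) = 5.04337.
Running total after boundary: 110.175.
Correction k=1: B_{2}/2! · (f^{(1)}(29) − f^{(1)}(10)) = 1/12 · (-0.132637 − 0.200723) = -0.0277800.
After k=1: 110.148.
Correction k=2: B_{4}/4! · (f^{(3)}(29) − f^{(3)}(10)) = −1/720 · (0.000757242 − 0.00496580) = 5.84522e-06.
After k=2: 110.148.
Correction k=3: B_{6}/6! · (f^{(5)}(29) − f^{(5)}(10)) = 1/30240 · (7.93984e-06 − 3.57326e-05) = -9.19071e-10.
After k=3: 110.148.
Correction k=4: B_{8}/8! · (f^{(7)}(29) − f^{(7)}(10)) = −1/1209600 · (5.04754e-08 − 2.03388e-07) = 1.26416e-13.

S_4 ≈ 110.148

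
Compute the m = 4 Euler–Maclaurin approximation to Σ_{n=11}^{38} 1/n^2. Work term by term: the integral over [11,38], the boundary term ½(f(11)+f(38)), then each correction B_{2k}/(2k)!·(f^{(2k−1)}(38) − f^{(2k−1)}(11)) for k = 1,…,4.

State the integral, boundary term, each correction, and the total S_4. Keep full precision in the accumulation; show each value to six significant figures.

S_4 ≈ 0.0691938

∫_11^38 1/x^2 dx evaluates to 0.0645933.
Endpoint term: (f(11) + f(38))/2 = (0.00826446 + 0.000692521)/2 = 0.00447849.
Running total after boundary: 0.0690718.
Correction k=1: B_{2}/2! · (f^{(1)}(38) − f^{(1)}(11)) = 1/12 · (-3.64485e-05 − (-0.00150263)) = 0.000122182.
After k=1: 0.0691940.
Correction k=2: B_{4}/4! · (f^{(3)}(38) − f^{(3)}(11)) = −1/720 · (-3.02896e-07 − (-0.000149021)) = -2.06553e-07.
After k=2: 0.0691938.
Correction k=3: B_{6}/6! · (f^{(5)}(38) − f^{(5)}(11)) = 1/30240 · (-6.29285e-09 − (-3.69474e-05)) = 1.22160e-09.
After k=3: 0.0691938.
Correction k=4: B_{8}/8! · (f^{(7)}(38) − f^{(7)}(11)) = −1/1209600 · (-2.44044e-10 − (-1.70996e-05)) = -1.41364e-11.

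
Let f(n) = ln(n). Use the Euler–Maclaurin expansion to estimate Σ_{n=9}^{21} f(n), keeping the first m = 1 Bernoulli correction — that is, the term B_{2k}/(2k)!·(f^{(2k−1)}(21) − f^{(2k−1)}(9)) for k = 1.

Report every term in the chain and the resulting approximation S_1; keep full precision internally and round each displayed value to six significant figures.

∫_9^21 ln(x) dx evaluates to 32.1599.
Endpoint term: (f(9) + f(21))/2 = (2.19722 + 3.04452)/2 = 2.62087.
So far: 34.7808.
Correction k=1: B_{2}/2! · (f^{(1)}(21) − f^{(1)}(9)) = 1/12 · (0.0476190 − 0.111111) = -0.00529101.

S_1 ≈ 34.7755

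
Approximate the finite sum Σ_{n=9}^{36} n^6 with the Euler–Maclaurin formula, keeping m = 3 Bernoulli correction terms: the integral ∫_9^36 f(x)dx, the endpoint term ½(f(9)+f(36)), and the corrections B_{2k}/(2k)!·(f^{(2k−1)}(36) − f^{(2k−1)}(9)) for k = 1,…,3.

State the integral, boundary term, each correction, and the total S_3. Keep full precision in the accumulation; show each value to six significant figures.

S_3 ≈ 1.23131e+10

∫_9^36 x^6 dx evaluates to 1.11942e+10.
Boundary: ½(f(9) + f(36)) = ½(531441 + 2.17678e+09) = 1.08866e+09.
Integral + boundary = 1.22829e+10.
Correction k=1: B_{2}/2! · (f^{(1)}(36) − f^{(1)}(9)) = 1/12 · (3.62797e+08 − 354294) = 3.02036e+07.
Running total after k=1: 1.23131e+10.
Correction k=2: B_{4}/4! · (f^{(3)}(36) − f^{(3)}(9)) = −1/720 · (5.59872e+06 − 87480.0) = -7654.50.
Running total after k=2: 1.23131e+10.
Correction k=3: B_{6}/6! · (f^{(5)}(36) − f^{(5)}(9)) = 1/30240 · (25920.0 − 6480.00) = 0.642857.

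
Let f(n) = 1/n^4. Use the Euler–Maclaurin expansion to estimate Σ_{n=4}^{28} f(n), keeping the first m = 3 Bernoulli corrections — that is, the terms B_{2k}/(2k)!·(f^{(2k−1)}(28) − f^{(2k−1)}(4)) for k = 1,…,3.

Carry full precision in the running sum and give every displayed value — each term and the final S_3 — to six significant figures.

∫_4^28 1/x^4 dx evaluates to 0.00519315.
½[f(4) + f(28)] = ½[0.00390625 + 1.62693e-06] = 0.00195394.
Integral + boundary = 0.00714709.
Correction k=1: B_{2}/2! · (f^{(1)}(28) − f^{(1)}(4)) = 1/12 · (-2.32418e-07 − (-0.00390625)) = 0.000325501.
Running total after k=1: 0.00747259.
Correction k=2: B_{4}/4! · (f^{(3)}(28) − f^{(3)}(4)) = −1/720 · (-8.89355e-09 − (-0.00732422)) = -1.01725e-05.
Running total after k=2: 0.00746242.
Correction k=3: B_{6}/6! · (f^{(5)}(28) − f^{(5)}(4)) = 1/30240 · (-6.35253e-10 − (-0.0256348)) = 8.47710e-07.

S_3 ≈ 0.00746326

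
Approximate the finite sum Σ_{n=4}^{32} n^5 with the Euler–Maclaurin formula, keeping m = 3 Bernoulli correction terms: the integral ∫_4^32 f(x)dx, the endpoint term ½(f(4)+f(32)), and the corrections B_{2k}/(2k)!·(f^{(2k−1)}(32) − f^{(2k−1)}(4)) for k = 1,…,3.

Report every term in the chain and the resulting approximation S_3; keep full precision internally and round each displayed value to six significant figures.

Integral: ∫_4^32 x^5 dx = 1.78956e+08.
Boundary: ½(f(4) + f(32)) = ½(1024.00 + 3.35544e+07) = 1.67777e+07.
Integral + boundary = 1.95734e+08.
k=1: B_{2}/(2)! × [f^{(1)}(32) − f^{(1)}(4)] = 1/12 × (5.24288e+06 − 1280.00) = 436800.
Partial sum through k=1: 1.96171e+08.
k=2: B_{4}/(4)! × [f^{(3)}(32) − f^{(3)}(4)] = −1/720 × (61440.0 − 960.000) = -84.0000.
Partial sum through k=2: 1.96171e+08.
k=3: B_{6}/(6)! × [f^{(5)}(32) − f^{(5)}(4)] = 1/30240 × (120.000 − 120.000) = 0.00000.

S_3 ≈ 1.96171e+08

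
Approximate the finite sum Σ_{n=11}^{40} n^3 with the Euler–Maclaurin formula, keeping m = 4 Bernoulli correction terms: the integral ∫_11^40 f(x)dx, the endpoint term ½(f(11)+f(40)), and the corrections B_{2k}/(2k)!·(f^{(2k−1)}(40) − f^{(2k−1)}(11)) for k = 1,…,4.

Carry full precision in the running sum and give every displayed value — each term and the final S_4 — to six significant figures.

S_4 ≈ 669375

∫_11^40 x^3 dx evaluates to 636340.
Boundary: ½(f(11) + f(40)) = ½(1331.00 + 64000.0) = 32665.5.
So far: 669005.
Correction k=1: B_{2}/2! · (f^{(1)}(40) − f^{(1)}(11)) = 1/12 · (4800.00 − 363.000) = 369.750.
Running total after k=1: 669375.
Correction k=2: B_{4}/4! · (f^{(3)}(40) − f^{(3)}(11)) = −1/720 · (6.00000 − 6.00000) = 0.00000.
Running total after k=2: 669375.
Correction k=3: B_{6}/6! · (f^{(5)}(40) − f^{(5)}(11)) = 1/30240 · (0.00000 − 0.00000) = 0.00000.
Running total after k=3: 669375.
Correction k=4: B_{8}/8! · (f^{(7)}(40) − f^{(7)}(11)) = −1/1209600 · (0.00000 − 0.00000) = 0.00000.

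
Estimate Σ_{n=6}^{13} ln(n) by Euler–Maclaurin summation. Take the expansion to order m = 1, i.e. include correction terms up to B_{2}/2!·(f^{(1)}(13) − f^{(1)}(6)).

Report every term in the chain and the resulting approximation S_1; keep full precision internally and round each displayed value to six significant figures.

∫_6^13 ln(x) dx evaluates to 15.5938.
Boundary: ½(f(6) + f(13)) = ½(1.79176 + 2.56495) = 2.17835.
Integral + boundary = 17.7721.
k=1: B_{2}/(2)! × [f^{(1)}(13) − f^{(1)}(6)] = 1/12 × (0.0769231 − 0.166667) = -0.00747863.

S_1 ≈ 17.7647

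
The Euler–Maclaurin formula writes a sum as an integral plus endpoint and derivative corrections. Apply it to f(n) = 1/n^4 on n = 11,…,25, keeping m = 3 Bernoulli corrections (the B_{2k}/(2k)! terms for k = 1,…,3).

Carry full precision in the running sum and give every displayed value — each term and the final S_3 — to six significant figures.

The integral term ∫_11^25 1/x^4 dx = 0.000229105.
½[f(11) + f(25)] = ½[6.83013e-05 + 2.56000e-06] = 3.54307e-05.
Running total after boundary: 0.000264536.
Order-1 term: 1/12 · (-4.09600e-07 − (-2.48369e-05)) = 2.03560e-06.
Partial sum through k=1: 0.000266571.
Order-2 term: −1/720 · (-1.96608e-08 − (-6.15790e-06)) = -8.52533e-09.
Partial sum through k=2: 0.000266563.
Order-3 term: 1/30240 · (-1.76161e-09 − (-2.84994e-06)) = 9.41857e-11.

S_3 ≈ 0.000266563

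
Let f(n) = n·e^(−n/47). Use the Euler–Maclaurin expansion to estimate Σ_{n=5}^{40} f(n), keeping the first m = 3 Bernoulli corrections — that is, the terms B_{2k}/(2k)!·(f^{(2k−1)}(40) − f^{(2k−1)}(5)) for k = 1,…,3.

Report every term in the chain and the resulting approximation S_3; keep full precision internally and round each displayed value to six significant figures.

S_3 ≈ 462.236

∫_5^40 x·e^(−x/47) dx evaluates to 451.511.
Endpoint term: (f(5) + f(40))/2 = (4.49540 + 17.0784)/2 = 10.7869.
Integral + boundary = 462.298.
k=1: B_{2}/(2)! × [f^{(1)}(40) − f^{(1)}(5)] = 1/12 × (0.0635899 − 0.803433) = -0.0616536.
Running total after k=1: 462.236.
k=2: B_{4}/(4)! × [f^{(3)}(40) − f^{(3)}(5)] = −1/720 × (0.000415351 − 0.00117772) = 1.05885e-06.
Running total after k=2: 462.236.
k=3: B_{6}/(6)! × [f^{(5)}(40) − f^{(5)}(5)] = 1/30240 × (3.63022e-07 − 9.01648e-07) = -1.78117e-11.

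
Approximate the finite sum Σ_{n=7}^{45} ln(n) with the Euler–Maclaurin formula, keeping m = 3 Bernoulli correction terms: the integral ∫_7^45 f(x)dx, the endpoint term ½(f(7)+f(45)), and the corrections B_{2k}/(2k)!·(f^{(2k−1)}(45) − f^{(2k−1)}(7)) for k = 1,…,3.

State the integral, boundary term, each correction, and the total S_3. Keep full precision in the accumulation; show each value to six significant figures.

S_3 ≈ 122.545

Integral: ∫_7^45 ln(x) dx = 119.678.
½[f(7) + f(45)] = ½[1.94591 + 3.80666] = 2.87629.
So far: 122.555.
k=1: B_{2}/(2)! × [f^{(1)}(45) − f^{(1)}(7)] = 1/12 × (0.0222222 − 0.142857) = -0.0100529.
Running total after k=1: 122.545.
k=2: B_{4}/(4)! × [f^{(3)}(45) − f^{(3)}(7)] = −1/720 × (2.19479e-05 − 0.00583090) = 8.06799e-06.
Running total after k=2: 122.545.
k=3: B_{6}/(6)! × [f^{(5)}(45) − f^{(5)}(7)] = 1/30240 × (1.30061e-07 − 0.00142798) = -4.72171e-08.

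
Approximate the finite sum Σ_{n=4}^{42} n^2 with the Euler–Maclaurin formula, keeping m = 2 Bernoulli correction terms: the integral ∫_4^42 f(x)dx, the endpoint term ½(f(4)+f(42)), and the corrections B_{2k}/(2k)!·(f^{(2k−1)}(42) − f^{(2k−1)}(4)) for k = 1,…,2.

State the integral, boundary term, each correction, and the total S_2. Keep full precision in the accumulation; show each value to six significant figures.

S_2 ≈ 25571.0

The integral term ∫_4^42 x^2 dx = 24674.7.
½[f(4) + f(42)] = ½[16.0000 + 1764.00] = 890.000.
Integral + boundary = 25564.7.
k=1: B_{2}/(2)! × [f^{(1)}(42) − f^{(1)}(4)] = 1/12 × (84.0000 − 8.00000) = 6.33333.
Running total after k=1: 25571.0.
k=2: B_{4}/(4)! × [f^{(3)}(42) − f^{(3)}(4)] = −1/720 × (0.00000 − 0.00000) = 0.00000.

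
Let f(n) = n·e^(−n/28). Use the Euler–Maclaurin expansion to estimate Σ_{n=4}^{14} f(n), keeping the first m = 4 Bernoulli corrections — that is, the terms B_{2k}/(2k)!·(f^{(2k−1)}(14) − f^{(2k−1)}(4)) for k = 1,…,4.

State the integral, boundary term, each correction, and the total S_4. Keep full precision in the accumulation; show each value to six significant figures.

The integral term ∫_4^14 x·e^(−x/28) dx = 63.4425.
Boundary: ½(f(4) + f(14)) = ½(3.46751 + 8.49143) = 5.97947.
So far: 69.4220.
Order-1 term: 1/12 · (0.303265 − 0.743038) = -0.0366477.
Running total after k=1: 69.3854.
Order-2 term: −1/720 · (0.00193409 − 0.00315918) = 1.70151e-06.
Running total after k=2: 69.3854.
Order-3 term: 1/30240 · (4.44051e-06 − 6.85025e-06) = -7.96872e-11.
Running total after k=3: 69.3854.
Order-4 term: −1/1209600 · (8.18122e-09 − 1.23354e-08) = 3.43434e-15.

S_4 ≈ 69.3854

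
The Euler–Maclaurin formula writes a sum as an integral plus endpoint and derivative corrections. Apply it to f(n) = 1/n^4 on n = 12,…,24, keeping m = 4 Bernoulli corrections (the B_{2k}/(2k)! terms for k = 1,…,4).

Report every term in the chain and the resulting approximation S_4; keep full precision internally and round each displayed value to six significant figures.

S_4 ≈ 0.000195701

The integral term ∫_12^24 1/x^4 dx = 0.000168789.
½[f(12) + f(24)] = ½[4.82253e-05 + 3.01408e-06] = 2.56197e-05.
So far: 0.000194408.
Correction k=1: B_{2}/2! · (f^{(1)}(24) − f^{(1)}(12)) = 1/12 · (-5.02347e-07 − (-1.60751e-05)) = 1.29773e-06.
Running total after k=1: 0.000195706.
Correction k=2: B_{4}/4! · (f^{(3)}(24) − f^{(3)}(12)) = −1/720 · (-2.61639e-08 − (-3.34898e-06)) = -4.61502e-09.
Running total after k=2: 0.000195701.
Correction k=3: B_{6}/6! · (f^{(5)}(24) − f^{(5)}(12)) = 1/30240 · (-2.54371e-09 − (-1.30238e-06)) = 4.29840e-11.
Running total after k=3: 0.000195701.
Correction k=4: B_{8}/8! · (f^{(7)}(24) − f^{(7)}(12)) = −1/1209600 · (-3.97455e-10 − (-8.13988e-07)) = -6.72611e-13.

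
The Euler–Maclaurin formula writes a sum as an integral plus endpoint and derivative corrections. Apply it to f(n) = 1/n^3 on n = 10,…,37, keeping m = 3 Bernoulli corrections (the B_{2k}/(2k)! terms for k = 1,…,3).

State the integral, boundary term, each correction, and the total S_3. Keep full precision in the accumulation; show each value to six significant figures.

The integral term ∫_10^37 1/x^3 dx = 0.00463477.
Endpoint term: (f(10) + f(37))/2 = (0.00100000 + 1.97422e-05)/2 = 0.000509871.
So far: 0.00514464.
Order-1 term: 1/12 · (-1.60072e-06 − (-0.000300000)) = 2.48666e-05.
Running total after k=1: 0.00516951.
Order-2 term: −1/720 · (-2.33852e-08 − (-6.00000e-05)) = -8.33009e-08.
Running total after k=2: 0.00516942.
Order-3 term: 1/30240 · (-7.17442e-10 − (-2.52000e-05)) = 8.33310e-10.

S_3 ≈ 0.00516943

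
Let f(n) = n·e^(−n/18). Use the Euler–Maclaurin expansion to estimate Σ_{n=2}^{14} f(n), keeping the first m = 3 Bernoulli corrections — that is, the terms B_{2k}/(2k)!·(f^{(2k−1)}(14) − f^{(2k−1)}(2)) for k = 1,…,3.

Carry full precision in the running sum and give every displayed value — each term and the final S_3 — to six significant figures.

S_3 ≈ 61.5659

The integral term ∫_2^14 x·e^(−x/18) dx = 57.5129.
Boundary: ½(f(2) + f(14)) = ½(1.78968 + 6.43196) = 4.11082.
Running total after boundary: 61.6237.
k=1: B_{2}/(2)! × [f^{(1)}(14) − f^{(1)}(2)] = 1/12 × (0.102095 − 0.795413) = -0.0577765.
Running total after k=1: 61.5659.
k=2: B_{4}/(4)! × [f^{(3)}(14) − f^{(3)}(2)] = −1/720 × (0.00315107 − 0.00797868) = 6.70501e-06.
Running total after k=2: 61.5659.
k=3: B_{6}/(6)! × [f^{(5)}(14) − f^{(5)}(2)] = 1/30240 × (1.84785e-05 − 4.16740e-05) = -7.67047e-10.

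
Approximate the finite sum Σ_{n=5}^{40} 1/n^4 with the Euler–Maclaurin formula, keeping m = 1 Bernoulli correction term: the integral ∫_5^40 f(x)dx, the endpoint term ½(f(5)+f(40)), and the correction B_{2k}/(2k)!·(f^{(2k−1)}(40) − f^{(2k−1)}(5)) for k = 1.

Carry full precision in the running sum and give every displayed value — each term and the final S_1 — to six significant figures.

S_1 ≈ 0.00356832

Integral: ∫_5^40 1/x^4 dx = 0.00266146.
½[f(5) + f(40)] = ½[0.00160000 + 3.90625e-07] = 0.000800195.
Integral + boundary = 0.00346165.
k=1: B_{2}/(2)! × [f^{(1)}(40) − f^{(1)}(5)] = 1/12 × (-3.90625e-08 − (-0.00128000)) = 0.000106663.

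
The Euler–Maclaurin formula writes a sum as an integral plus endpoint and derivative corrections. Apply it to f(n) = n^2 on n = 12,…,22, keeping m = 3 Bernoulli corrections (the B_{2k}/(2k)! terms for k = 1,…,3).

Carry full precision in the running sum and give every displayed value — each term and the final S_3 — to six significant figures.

∫_12^22 x^2 dx evaluates to 2973.33.
Endpoint term: (f(12) + f(22))/2 = (144.000 + 484.000)/2 = 314.000.
Running total after boundary: 3287.33.
k=1: B_{2}/(2)! × [f^{(1)}(22) − f^{(1)}(12)] = 1/12 × (44.0000 − 24.0000) = 1.66667.
After k=1: 3289.00.
k=2: B_{4}/(4)! × [f^{(3)}(22) − f^{(3)}(12)] = −1/720 × (0.00000 − 0.00000) = 0.00000.
After k=2: 3289.00.
k=3: B_{6}/(6)! × [f^{(5)}(22) − f^{(5)}(12)] = 1/30240 × (0.00000 − 0.00000) = 0.00000.

S_3 ≈ 3289.00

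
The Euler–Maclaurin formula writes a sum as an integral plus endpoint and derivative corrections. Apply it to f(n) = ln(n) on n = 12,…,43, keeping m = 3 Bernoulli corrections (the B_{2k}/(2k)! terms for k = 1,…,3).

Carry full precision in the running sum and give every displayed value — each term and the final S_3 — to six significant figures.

S_3 ≈ 104.031

Integral: ∫_12^43 ln(x) dx = 100.913.
½[f(12) + f(43)] = ½[2.48491 + 3.76120] = 3.12305.
Running total after boundary: 104.036.
k=1: B_{2}/(2)! × [f^{(1)}(43) − f^{(1)}(12)] = 1/12 × (0.0232558 − 0.0833333) = -0.00500646.
Running total after k=1: 104.031.
k=2: B_{4}/(4)! × [f^{(3)}(43) − f^{(3)}(12)] = −1/720 × (2.51550e-05 − 0.00115741) = 1.57257e-06.
Running total after k=2: 104.031.
k=3: B_{6}/(6)! × [f^{(5)}(43) − f^{(5)}(12)] = 1/30240 × (1.63256e-07 − 9.64506e-05) = -3.18411e-09.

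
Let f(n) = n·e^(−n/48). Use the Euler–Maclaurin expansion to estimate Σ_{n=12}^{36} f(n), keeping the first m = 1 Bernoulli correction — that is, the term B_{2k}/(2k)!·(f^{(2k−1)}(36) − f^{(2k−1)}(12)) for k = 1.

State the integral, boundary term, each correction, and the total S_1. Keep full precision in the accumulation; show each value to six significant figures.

The integral term ∫_12^36 x·e^(−x/48) dx = 338.364.
Boundary: ½(f(12) + f(36)) = ½(9.34561 + 17.0052) = 13.1754.
So far: 351.540.
Correction k=1: B_{2}/2! · (f^{(1)}(36) − f^{(1)}(12)) = 1/12 · (0.118092 − 0.584101) = -0.0388341.

S_1 ≈ 351.501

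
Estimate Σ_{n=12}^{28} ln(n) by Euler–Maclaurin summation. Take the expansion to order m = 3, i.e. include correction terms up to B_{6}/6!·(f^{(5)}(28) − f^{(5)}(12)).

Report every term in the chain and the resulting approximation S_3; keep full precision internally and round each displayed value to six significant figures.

∫_12^28 ln(x) dx evaluates to 47.4828.
Boundary: ½(f(12) + f(28)) = ½(2.48491 + 3.33220) = 2.90856.
So far: 50.3914.
Correction k=1: B_{2}/2! · (f^{(1)}(28) − f^{(1)}(12)) = 1/12 · (0.0357143 − 0.0833333) = -0.00396825.
Partial sum through k=1: 50.3874.
Correction k=2: B_{4}/4! · (f^{(3)}(28) − f^{(3)}(12)) = −1/720 · (9.11079e-05 − 0.00115741) = 1.48097e-06.
Partial sum through k=2: 50.3874.
Correction k=3: B_{6}/6! · (f^{(5)}(28) − f^{(5)}(12)) = 1/30240 · (1.39451e-06 − 9.64506e-05) = -3.14339e-09.

S_3 ≈ 50.3874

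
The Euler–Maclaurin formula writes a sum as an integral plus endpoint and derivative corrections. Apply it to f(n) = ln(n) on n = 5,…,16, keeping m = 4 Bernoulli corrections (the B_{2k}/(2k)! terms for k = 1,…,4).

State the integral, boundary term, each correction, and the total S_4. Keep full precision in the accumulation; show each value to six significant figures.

The integral term ∫_5^16 ln(x) dx = 25.3142.
Endpoint term: (f(5) + f(16))/2 = (1.60944 + 2.77259)/2 = 2.19101.
Integral + boundary = 27.5052.
k=1: B_{2}/(2)! × [f^{(1)}(16) − f^{(1)}(5)] = 1/12 × (0.0625000 − 0.200000) = -0.0114583.
After k=1: 27.4938.
k=2: B_{4}/(4)! × [f^{(3)}(16) − f^{(3)}(5)] = −1/720 × (0.000488281 − 0.0160000) = 2.15441e-05.
After k=2: 27.4938.
k=3: B_{6}/(6)! × [f^{(5)}(16) − f^{(5)}(5)] = 1/30240 × (2.28882e-05 − 0.00768000) = -2.53211e-07.
After k=3: 27.4938.
k=4: B_{8}/(8)! × [f^{(7)}(16) − f^{(7)}(5)] = −1/1209600 × (2.68221e-06 − 0.00921600) = 7.61683e-09.

S_4 ≈ 27.4938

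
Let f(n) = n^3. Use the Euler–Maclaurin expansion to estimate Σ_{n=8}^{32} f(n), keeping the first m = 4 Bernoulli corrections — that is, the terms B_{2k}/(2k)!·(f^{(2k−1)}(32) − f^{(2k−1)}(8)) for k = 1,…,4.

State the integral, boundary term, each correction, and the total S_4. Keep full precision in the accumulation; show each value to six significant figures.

S_4 ≈ 278000

∫_8^32 x^3 dx evaluates to 261120.
½[f(8) + f(32)] = ½[512.000 + 32768.0] = 16640.0.
So far: 277760.
Order-1 term: 1/12 · (3072.00 − 192.000) = 240.000.
Partial sum through k=1: 278000.
Order-2 term: −1/720 · (6.00000 − 6.00000) = 0.00000.
Partial sum through k=2: 278000.
Order-3 term: 1/30240 · (0.00000 − 0.00000) = 0.00000.
Partial sum through k=3: 278000.
Order-4 term: −1/1209600 · (0.00000 − 0.00000) = 0.00000.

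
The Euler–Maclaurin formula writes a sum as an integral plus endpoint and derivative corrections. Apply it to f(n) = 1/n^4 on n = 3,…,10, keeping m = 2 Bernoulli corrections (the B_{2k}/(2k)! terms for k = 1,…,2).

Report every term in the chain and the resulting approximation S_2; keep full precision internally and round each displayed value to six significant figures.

S_2 ≈ 0.0195274

The integral term ∫_3^10 1/x^4 dx = 0.0120123.
Boundary: ½(f(3) + f(10)) = ½(0.0123457 + 0.000100000) = 0.00622284.
So far: 0.0182352.
Correction k=1: B_{2}/2! · (f^{(1)}(10) − f^{(1)}(3)) = 1/12 · (-4.00000e-05 − (-0.0164609)) = 0.00136841.
Partial sum through k=1: 0.0196036.
Correction k=2: B_{4}/4! · (f^{(3)}(10) − f^{(3)}(3)) = −1/720 · (-1.20000e-05 − (-0.0548697)) = -7.61912e-05.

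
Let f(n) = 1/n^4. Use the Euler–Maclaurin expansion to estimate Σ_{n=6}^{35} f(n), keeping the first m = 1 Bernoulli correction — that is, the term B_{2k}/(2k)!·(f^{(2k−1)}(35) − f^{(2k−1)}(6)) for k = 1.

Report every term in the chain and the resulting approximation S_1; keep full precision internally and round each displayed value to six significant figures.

The integral term ∫_6^35 1/x^4 dx = 0.00153544.
Boundary: ½(f(6) + f(35)) = ½(0.000771605 + 6.66389e-07) = 0.000386136.
Running total after boundary: 0.00192157.
Order-1 term: 1/12 · (-7.61587e-08 − (-0.000514403)) = 4.28606e-05.

S_1 ≈ 0.00196443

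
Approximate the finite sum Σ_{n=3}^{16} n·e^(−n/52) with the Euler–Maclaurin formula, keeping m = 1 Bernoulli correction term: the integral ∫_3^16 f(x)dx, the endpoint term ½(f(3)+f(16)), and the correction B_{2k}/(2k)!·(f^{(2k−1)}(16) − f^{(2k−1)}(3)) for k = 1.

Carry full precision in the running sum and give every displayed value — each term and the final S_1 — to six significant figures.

S_1 ≈ 107.474

The integral term ∫_3^16 x·e^(−x/52) dx = 100.209.
Endpoint term: (f(3) + f(16))/2 = (2.83182 + 11.7623)/2 = 7.29704.
Integral + boundary = 107.506.
k=1: B_{2}/(2)! × [f^{(1)}(16) − f^{(1)}(3)] = 1/12 × (0.508944 − 0.889482) = -0.0317115.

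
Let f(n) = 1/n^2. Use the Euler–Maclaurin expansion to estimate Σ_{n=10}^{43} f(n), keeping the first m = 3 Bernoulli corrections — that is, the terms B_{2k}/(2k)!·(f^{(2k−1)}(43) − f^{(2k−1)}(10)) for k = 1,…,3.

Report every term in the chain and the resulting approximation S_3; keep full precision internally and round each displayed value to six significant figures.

Integral: ∫_10^43 1/x^2 dx = 0.0767442.
Endpoint term: (f(10) + f(43))/2 = (0.0100000 + 0.000540833)/2 = 0.00527042.
So far: 0.0820146.
Order-1 term: 1/12 · (-2.51550e-05 − (-0.00200000)) = 0.000164570.
After k=1: 0.0821792.
Order-2 term: −1/720 · (-1.63256e-07 − (-0.000240000)) = -3.33107e-07.
After k=2: 0.0821788.
Order-3 term: 1/30240 · (-2.64883e-09 − (-7.20000e-05)) = 2.38086e-09.

S_3 ≈ 0.0821788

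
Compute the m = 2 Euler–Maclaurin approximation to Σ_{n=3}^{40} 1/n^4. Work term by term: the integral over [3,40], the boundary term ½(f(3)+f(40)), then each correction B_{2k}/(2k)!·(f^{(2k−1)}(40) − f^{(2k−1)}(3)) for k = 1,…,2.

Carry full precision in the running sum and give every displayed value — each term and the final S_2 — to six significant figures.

S_2 ≈ 0.0198090

∫_3^40 1/x^4 dx evaluates to 0.0123405.
½[f(3) + f(40)] = ½[0.0123457 + 3.90625e-07] = 0.00617303.
Running total after boundary: 0.0185135.
k=1: B_{2}/(2)! × [f^{(1)}(40) − f^{(1)}(3)] = 1/12 × (-3.90625e-08 − (-0.0164609)) = 0.00137174.
After k=1: 0.0198852.
k=2: B_{4}/(4)! × [f^{(3)}(40) − f^{(3)}(3)] = −1/720 × (-7.32422e-10 − (-0.0548697)) = -7.62079e-05.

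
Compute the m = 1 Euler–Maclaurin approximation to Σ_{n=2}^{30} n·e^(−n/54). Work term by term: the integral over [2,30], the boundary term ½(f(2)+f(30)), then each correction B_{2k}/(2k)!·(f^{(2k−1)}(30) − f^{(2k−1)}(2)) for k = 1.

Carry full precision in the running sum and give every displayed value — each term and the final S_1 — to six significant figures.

S_1 ≈ 321.017

The integral term ∫_2^30 x·e^(−x/54) dx = 311.503.
Endpoint term: (f(2) + f(30))/2 = (1.92728 + 17.2126)/2 = 9.56994.
So far: 321.073.
Order-1 term: 1/12 · (0.255002 − 0.927950) = -0.0560790.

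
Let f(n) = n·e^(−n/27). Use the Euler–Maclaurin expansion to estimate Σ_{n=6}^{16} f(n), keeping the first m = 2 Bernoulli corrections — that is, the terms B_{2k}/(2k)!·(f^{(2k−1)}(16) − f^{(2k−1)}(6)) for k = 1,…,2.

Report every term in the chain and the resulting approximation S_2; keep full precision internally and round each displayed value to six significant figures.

S_2 ≈ 78.3416

The integral term ∫_6^16 x·e^(−x/27) dx = 71.5494.
½[f(6) + f(16)] = ½[4.80442 + 8.84627] = 6.82535.
So far: 78.3748.
Correction k=1: B_{2}/2! · (f^{(1)}(16) − f^{(1)}(6)) = 1/12 · (0.225252 − 0.622796) = -0.0331286.
After k=1: 78.3416.
Correction k=2: B_{4}/4! · (f^{(3)}(16) − f^{(3)}(6)) = −1/720 · (0.00182584 − 0.00305113) = 1.70179e-06.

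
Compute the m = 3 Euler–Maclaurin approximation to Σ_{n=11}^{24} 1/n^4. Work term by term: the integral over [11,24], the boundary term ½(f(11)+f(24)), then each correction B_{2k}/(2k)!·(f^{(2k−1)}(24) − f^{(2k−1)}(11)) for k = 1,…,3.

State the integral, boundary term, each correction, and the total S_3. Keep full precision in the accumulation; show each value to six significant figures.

S_3 ≈ 0.000264003

∫_11^24 1/x^4 dx evaluates to 0.000226326.
½[f(11) + f(24)] = ½[6.83013e-05 + 3.01408e-06] = 3.56577e-05.
So far: 0.000261983.
Correction k=1: B_{2}/2! · (f^{(1)}(24) − f^{(1)}(11)) = 1/12 · (-5.02347e-07 − (-2.48369e-05)) = 2.02788e-06.
After k=1: 0.000264011.
Correction k=2: B_{4}/4! · (f^{(3)}(24) − f^{(3)}(11)) = −1/720 · (-2.61639e-08 − (-6.15790e-06)) = -8.51630e-09.
After k=2: 0.000264003.
Correction k=3: B_{6}/6! · (f^{(5)}(24) − f^{(5)}(11)) = 1/30240 · (-2.54371e-09 − (-2.84994e-06)) = 9.41598e-11.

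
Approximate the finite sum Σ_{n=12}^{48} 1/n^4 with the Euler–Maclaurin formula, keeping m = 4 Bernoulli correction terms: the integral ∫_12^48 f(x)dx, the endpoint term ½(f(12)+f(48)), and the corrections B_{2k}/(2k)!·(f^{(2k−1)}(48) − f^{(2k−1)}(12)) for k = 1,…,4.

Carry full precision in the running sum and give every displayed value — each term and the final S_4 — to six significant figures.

The integral term ∫_12^48 1/x^4 dx = 0.000189887.
½[f(12) + f(48)] = ½[4.82253e-05 + 1.88380e-07] = 2.42068e-05.
Running total after boundary: 0.000214094.
k=1: B_{2}/(2)! × [f^{(1)}(48) − f^{(1)}(12)] = 1/12 × (-1.56983e-08 − (-1.60751e-05)) = 1.33828e-06.
Running total after k=1: 0.000215432.
k=2: B_{4}/(4)! × [f^{(3)}(48) − f^{(3)}(12)] = −1/720 × (-2.04406e-10 − (-3.34898e-06)) = -4.65108e-09.
Running total after k=2: 0.000215428.
k=3: B_{6}/(6)! × [f^{(5)}(48) − f^{(5)}(12)] = 1/30240 × (-4.96819e-12 − (-1.30238e-06)) = 4.30680e-11.
Running total after k=3: 0.000215428.
k=4: B_{8}/(8)! × [f^{(7)}(48) − f^{(7)}(12)] = −1/1209600 × (-1.94070e-13 − (-8.13988e-07)) = -6.72940e-13.

S_4 ≈ 0.000215428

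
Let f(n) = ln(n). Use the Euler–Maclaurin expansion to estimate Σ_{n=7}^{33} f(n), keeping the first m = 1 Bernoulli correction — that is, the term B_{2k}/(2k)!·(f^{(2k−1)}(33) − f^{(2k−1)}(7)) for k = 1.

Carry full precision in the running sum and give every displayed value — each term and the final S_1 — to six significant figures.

∫_7^33 ln(x) dx evaluates to 75.7634.
Boundary: ½(f(7) + f(33)) = ½(1.94591 + 3.49651) = 2.72121.
Running total after boundary: 78.4846.
Correction k=1: B_{2}/2! · (f^{(1)}(33) − f^{(1)}(7)) = 1/12 · (0.0303030 − 0.142857) = -0.00937951.

S_1 ≈ 78.4752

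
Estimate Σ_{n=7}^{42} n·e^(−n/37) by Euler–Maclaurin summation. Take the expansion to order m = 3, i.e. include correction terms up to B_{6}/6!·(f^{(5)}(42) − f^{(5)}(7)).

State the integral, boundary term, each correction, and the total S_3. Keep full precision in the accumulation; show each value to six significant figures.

S_3 ≈ 417.578

∫_7^42 x·e^(−x/37) dx evaluates to 407.992.
½[f(7) + f(42)] = ½[5.79341 + 13.4979] = 9.64566.
So far: 417.637.
k=1: B_{2}/(2)! × [f^{(1)}(42) − f^{(1)}(7)] = 1/12 × (-0.0434296 − 0.671051) = -0.0595401.
Running total after k=1: 417.578.
k=2: B_{4}/(4)! × [f^{(3)}(42) − f^{(3)}(7)] = −1/720 × (0.000437785 − 0.00169928) = 1.75207e-06.
Running total after k=2: 417.578.
k=3: B_{6}/(6)! × [f^{(5)}(42) − f^{(5)}(7)] = 1/30240 × (6.62742e-07 − 2.12446e-06) = -4.83371e-11.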